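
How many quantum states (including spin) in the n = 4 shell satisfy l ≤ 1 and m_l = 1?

Go through l = 0, …, 3 (the values permitted for n = 4).
Contributions: l=1 → 1.
Orbitals: 1. Each orbital carries two spin states, so 1 × 2 = 2 states.

2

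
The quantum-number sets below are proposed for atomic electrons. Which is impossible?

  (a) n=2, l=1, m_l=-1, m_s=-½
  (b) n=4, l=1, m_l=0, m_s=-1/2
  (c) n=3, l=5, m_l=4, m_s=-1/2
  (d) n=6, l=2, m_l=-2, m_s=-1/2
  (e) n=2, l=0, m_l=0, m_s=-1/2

(c) has l = 5 ≥ n = 3, violating 0 ≤ l ≤ n−1.
The remaining sets (a), (b), (d), (e) satisfy all four rules.

(c)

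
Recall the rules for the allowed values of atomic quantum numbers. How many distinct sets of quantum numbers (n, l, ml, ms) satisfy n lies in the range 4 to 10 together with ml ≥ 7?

Treat each shell separately and count matching orbitals:
n=8 → 1; n=9 → 3; n=10 → 6.
Orbitals: 1 + 3 + 6 = 10. Including both spin states (ms = ±1/2) gives 2 × 10 = 20 states.

20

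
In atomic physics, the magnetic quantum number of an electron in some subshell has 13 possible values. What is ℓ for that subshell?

ℓ = 6 (i)

m_ℓ ranges over 2ℓ+1 integers, so 2ℓ+1 = 13 ⇒ ℓ = 6.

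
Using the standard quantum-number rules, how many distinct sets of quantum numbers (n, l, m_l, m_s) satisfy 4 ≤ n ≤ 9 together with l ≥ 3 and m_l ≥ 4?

70

Work shell by shell — for each n, count the (l, m_l) pairs that satisfy l ≥ 3 and m_l ≥ 4:
n=5 → 1; n=6 → 3; n=7 → 6; n=8 → 10; n=9 → 15.
Orbitals: 1 + 3 + 6 + 10 + 15 = 35. Including both spin states (m_s = ±1/2) gives 2 × 35 = 70 states.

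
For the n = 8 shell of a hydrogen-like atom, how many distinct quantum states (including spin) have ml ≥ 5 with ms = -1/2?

The n = 8 shell has l = 0 through 7; check each.
Per l-value: l=5 → 1; l=6 → 2; l=7 → 3.
Orbitals: 1 + 2 + 3 = 6. With ms fixed to a single value there is one state per orbital, giving 6 states.

6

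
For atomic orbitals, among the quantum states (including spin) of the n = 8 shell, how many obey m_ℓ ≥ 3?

For n = 8, ℓ ranges over 0 … 7.
The (ℓ, m_ℓ) pairs meeting m_ℓ ≥ 3 give: ℓ=3 → 1; ℓ=4 → 2; ℓ=5 → 3; ℓ=6 → 4; ℓ=7 → 5.
Orbitals: 1 + 2 + 3 + 4 + 5 = 15. Each orbital carries two spin states, so 15 × 2 = 30 states.

30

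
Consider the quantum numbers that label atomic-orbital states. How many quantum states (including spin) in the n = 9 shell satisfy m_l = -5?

With n = 9 the allowed l are 0, 1, …, 8.
Orbitals with m_l = -5, by l: l=5 → 1; l=6 → 1; l=7 → 1; l=8 → 1.
Orbitals: 1 + 1 + 1 + 1 = 4. Each orbital carries two spin states, so 4 × 2 = 8 states.

8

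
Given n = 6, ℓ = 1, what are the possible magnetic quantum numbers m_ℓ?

m_ℓ takes every integer from −ℓ to +ℓ. With ℓ = 1 that gives the 3 values -1, 0, 1.

-1, 0, 1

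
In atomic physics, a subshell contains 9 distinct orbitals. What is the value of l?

l = 4 (g)

2l+1 = 9 gives l = 4.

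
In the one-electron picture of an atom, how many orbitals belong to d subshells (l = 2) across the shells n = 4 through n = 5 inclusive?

10

A d subshell (l = 2) exists for every n ≥ 3, so shells n = 4, 5 each contribute one — 2 subshells.
Since each d subshell has 2·2+1 = 5 orbitals, the total is 2 × 5 = 10.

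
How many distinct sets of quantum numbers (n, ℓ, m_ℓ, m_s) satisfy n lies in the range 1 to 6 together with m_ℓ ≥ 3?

20

Count contributing orbitals for each principal shell:
n=4 → 1; n=5 → 3; n=6 → 6.
Orbitals: 1 + 3 + 6 = 10. Including both spin states (m_s = ±1/2) gives 2 × 10 = 20 states.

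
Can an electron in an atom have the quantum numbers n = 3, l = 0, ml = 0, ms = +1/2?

n = 3 is a positive integer. l = 0 satisfies 0 ≤ l ≤ n−1 = 2. ml = 0 lies in the range −l … +l (here 0). ms = +1/2 is one of ±1/2.
All four constraints are satisfied.

Yes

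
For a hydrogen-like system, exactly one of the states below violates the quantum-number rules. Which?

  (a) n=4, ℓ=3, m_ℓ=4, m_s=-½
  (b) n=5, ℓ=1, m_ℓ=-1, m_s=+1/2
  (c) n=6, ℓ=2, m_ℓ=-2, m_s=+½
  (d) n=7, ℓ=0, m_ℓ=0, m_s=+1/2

(a) has |m_ℓ| = 4 > ℓ = 3, violating −ℓ ≤ m_ℓ ≤ ℓ.
The remaining sets (b), (c), (d) satisfy all four rules.

(a)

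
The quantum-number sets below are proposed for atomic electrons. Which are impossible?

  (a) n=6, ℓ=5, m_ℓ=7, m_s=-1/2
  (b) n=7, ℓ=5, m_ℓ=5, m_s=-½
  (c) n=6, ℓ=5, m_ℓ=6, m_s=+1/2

(a) has |m_ℓ| = 7 > ℓ = 5, violating −ℓ ≤ m_ℓ ≤ ℓ.
(c) has |m_ℓ| = 6 > ℓ = 5, violating −ℓ ≤ m_ℓ ≤ ℓ.
The remaining set (b) satisfies all four rules.

(a) and (c)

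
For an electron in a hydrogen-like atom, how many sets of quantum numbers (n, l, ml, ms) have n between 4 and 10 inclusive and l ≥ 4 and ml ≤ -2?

Work shell by shell — for each n, count the (l, ml) pairs that satisfy l ≥ 4 and ml ≤ -2:
n=5 → 3; n=6 → 7; n=7 → 12; n=8 → 18; n=9 → 25; n=10 → 33.
Orbitals: 3 + 7 + 12 + 18 + 25 + 33 = 98. Including both spin states (ms = ±1/2) gives 2 × 98 = 196 states.

196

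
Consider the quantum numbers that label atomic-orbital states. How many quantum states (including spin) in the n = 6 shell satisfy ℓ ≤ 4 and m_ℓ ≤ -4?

2

The n = 6 shell has ℓ = 0 through 5; check each.
Orbitals with ℓ ≤ 4 and m_ℓ ≤ -4, by ℓ: ℓ=4 → 1.
Orbitals: 1. Each orbital carries two spin states, so 1 × 2 = 2 states.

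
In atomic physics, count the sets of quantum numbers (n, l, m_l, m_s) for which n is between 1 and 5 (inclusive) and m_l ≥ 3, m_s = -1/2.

4

Treat each shell separately and count matching orbitals:
n=4 → 1; n=5 → 3.
Orbitals: 1 + 3 = 4. With m_s fixed to -1/2 there is one state per orbital, so 4 states.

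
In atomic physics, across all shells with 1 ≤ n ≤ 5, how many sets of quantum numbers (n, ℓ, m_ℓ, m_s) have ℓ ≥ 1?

Treat each shell separately and count matching orbitals:
n=2 → 3; n=3 → 8; n=4 → 15; n=5 → 24.
Orbitals: 3 + 8 + 15 + 24 = 50. Including both spin states (m_s = ±1/2) gives 2 × 50 = 100 states.

100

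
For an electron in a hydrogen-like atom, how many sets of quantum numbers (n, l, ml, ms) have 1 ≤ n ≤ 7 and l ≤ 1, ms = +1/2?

For each n in the range, tally the orbitals obeying l ≤ 1:
n=1 → 1; n=2 → 4; n=3 → 4; n=4 → 4; n=5 → 4; n=6 → 4; n=7 → 4.
Orbitals: 1 + 4 + 4 + 4 + 4 + 4 + 4 = 25. With ms fixed to +1/2 there is one state per orbital, so 25 states.

25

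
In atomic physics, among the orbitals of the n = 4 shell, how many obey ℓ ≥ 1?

15

With n = 4 the allowed ℓ are 0, 1, …, 3.
Contributions: ℓ=1 → 3; ℓ=2 → 5; ℓ=3 → 7.
Total orbitals: 3 + 5 + 7 = 15.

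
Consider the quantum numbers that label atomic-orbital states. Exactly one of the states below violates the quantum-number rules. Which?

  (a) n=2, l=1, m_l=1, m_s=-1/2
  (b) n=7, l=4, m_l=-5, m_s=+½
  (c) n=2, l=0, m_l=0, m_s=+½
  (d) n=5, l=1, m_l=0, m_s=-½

(b) has |m_l| = 5 > l = 4, violating −l ≤ m_l ≤ l.
The remaining sets (a), (c), (d) satisfy all four rules.

(b)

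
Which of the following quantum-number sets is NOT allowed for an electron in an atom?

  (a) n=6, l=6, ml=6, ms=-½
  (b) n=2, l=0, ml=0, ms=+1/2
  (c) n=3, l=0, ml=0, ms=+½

(a)

(a) has l = 6 ≥ n = 6, violating 0 ≤ l ≤ n−1.
The remaining sets (b), (c) satisfy all four rules.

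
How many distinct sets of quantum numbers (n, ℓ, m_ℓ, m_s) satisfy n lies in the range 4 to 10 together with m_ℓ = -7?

Treat each shell separately and count matching orbitals:
n=8 → 1; n=9 → 2; n=10 → 3.
Orbitals: 1 + 2 + 3 = 6. Including both spin states (m_s = ±1/2) gives 2 × 6 = 12 states.

12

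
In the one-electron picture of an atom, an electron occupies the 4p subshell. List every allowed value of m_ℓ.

-1, 0, 1

The 4p subshell has ℓ = 1, and m_ℓ takes every integer from −ℓ to +ℓ. With ℓ = 1 that gives the 3 values -1, 0, 1.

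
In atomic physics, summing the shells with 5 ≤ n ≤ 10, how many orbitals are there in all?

Shell n has n² orbitals: 5²=25 + 6²=36 + 7²=49 + 8²=64 + 9²=81 + 10²=100 = 355 orbitals.

355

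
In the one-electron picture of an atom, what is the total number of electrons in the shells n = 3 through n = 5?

Shell n has n² orbitals: 3²=9 + 4²=16 + 5²=25 = 50 orbitals.
Two spin states per orbital: 2 × 50 = 100 electrons.

100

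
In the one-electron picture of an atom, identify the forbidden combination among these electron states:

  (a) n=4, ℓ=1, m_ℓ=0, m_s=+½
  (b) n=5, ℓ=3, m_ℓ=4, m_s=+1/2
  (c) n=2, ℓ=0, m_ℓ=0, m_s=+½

(b) has |m_ℓ| = 4 > ℓ = 3, violating −ℓ ≤ m_ℓ ≤ ℓ.
The remaining sets (a), (c) satisfy all four rules.

(b)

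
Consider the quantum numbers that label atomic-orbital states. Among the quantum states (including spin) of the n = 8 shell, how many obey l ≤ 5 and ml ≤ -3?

12

Orbitals with l ≤ 5 and ml ≤ -3, by l: l=3 → 1; l=4 → 2; l=5 → 3.
Orbitals: 1 + 2 + 3 = 6. Each orbital carries two spin states, so 6 × 2 = 12 states.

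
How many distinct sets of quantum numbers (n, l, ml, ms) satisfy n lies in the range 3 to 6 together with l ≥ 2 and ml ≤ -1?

60

Treat each shell separately and count matching orbitals:
n=3 → 2; n=4 → 5; n=5 → 9; n=6 → 14.
Orbitals: 2 + 5 + 9 + 14 = 30. Including both spin states (ms = ±1/2) gives 2 × 30 = 60 states.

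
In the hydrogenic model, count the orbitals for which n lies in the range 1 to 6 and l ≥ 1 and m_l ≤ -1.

35

Count contributing orbitals for each principal shell:
n=2 → 1; n=3 → 3; n=4 → 6; n=5 → 10; n=6 → 15.
Total orbitals: 1 + 3 + 6 + 10 + 15 = 35.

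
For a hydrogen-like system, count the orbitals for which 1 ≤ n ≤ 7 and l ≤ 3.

Count contributing orbitals for each principal shell:
n=1 → 1; n=2 → 4; n=3 → 9; n=4 → 16; n=5 → 16; n=6 → 16; n=7 → 16.
Total orbitals: 1 + 4 + 9 + 16 + 16 + 16 + 16 = 78.

78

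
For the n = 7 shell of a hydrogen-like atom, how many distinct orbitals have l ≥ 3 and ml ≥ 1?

18

Per l-value: l=3 → 3; l=4 → 4; l=5 → 5; l=6 → 6.
Total orbitals: 3 + 4 + 5 + 6 = 18.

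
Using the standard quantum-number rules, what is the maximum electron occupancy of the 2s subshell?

A subshell with l = 0 has 2l+1 = 1 orbital, each holding 2 electrons (spin ±1/2), so 1 × 2 = 2.

2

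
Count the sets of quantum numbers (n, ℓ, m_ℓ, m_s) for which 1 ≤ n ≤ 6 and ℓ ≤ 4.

160

Go shell by shell, enumerating (ℓ, m_ℓ) with ℓ ≤ 4:
n=1 → 1; n=2 → 4; n=3 → 9; n=4 → 16; n=5 → 25; n=6 → 25.
Orbitals: 1 + 4 + 9 + 16 + 25 + 25 = 80. Including both spin states (m_s = ±1/2) gives 2 × 80 = 160 states.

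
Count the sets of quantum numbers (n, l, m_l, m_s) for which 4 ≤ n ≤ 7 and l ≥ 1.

Per-shell orbital counts meeting the constraint:
n=4 → 15; n=5 → 24; n=6 → 35; n=7 → 48.
Orbitals: 15 + 24 + 35 + 48 = 122. Including both spin states (m_s = ±1/2) gives 2 × 122 = 244 states.

244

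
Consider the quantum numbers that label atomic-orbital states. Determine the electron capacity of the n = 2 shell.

8

A shell holds 2n² electrons: 2 × 2² = 2 × 4 = 8.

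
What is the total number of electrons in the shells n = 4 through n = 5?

82

Shell n has n² orbitals: 4²=16 + 5²=25 = 41 orbitals.
Two spin states per orbital: 2 × 41 = 82 electrons.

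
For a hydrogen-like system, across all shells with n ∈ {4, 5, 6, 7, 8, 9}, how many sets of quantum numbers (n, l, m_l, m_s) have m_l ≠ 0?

Go shell by shell, enumerating (l, m_l) with m_l ≠ 0:
n=4 → 12; n=5 → 20; n=6 → 30; n=7 → 42; n=8 → 56; n=9 → 72.
Orbitals: 12 + 20 + 30 + 42 + 56 + 72 = 232. Including both spin states (m_s = ±1/2) gives 2 × 232 = 464 states.

464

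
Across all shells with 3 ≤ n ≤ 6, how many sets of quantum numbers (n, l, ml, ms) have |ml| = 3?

Work shell by shell — for each n, count the (l, ml) pairs that satisfy |ml| = 3:
n=4 → 2; n=5 → 4; n=6 → 6.
Orbitals: 2 + 4 + 6 = 12. Including both spin states (ms = ±1/2) gives 2 × 12 = 24 states.

24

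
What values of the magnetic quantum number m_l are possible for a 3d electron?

-2, -1, 0, 1, 2

The 3d subshell has l = 2, and m_l takes every integer from −l to +l. With l = 2 that gives the 5 values -2, -1, 0, 1, 2.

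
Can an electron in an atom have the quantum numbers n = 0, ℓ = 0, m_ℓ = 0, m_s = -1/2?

The principal quantum number must be a positive integer (n ≥ 1), but here n = 0.

Not allowed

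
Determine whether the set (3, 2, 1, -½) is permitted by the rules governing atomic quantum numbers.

n = 3 is a positive integer. ℓ = 2 satisfies 0 ≤ ℓ ≤ n−1 = 2. m_ℓ = 1 lies in the range −ℓ … +ℓ (here −2 … 2). m_s = -1/2 is one of ±1/2.
All four constraints are satisfied.

Valid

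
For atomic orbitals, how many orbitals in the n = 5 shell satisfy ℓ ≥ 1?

24

Per ℓ-value: ℓ=1 → 3; ℓ=2 → 5; ℓ=3 → 7; ℓ=4 → 9.
Total orbitals: 3 + 5 + 7 + 9 = 24.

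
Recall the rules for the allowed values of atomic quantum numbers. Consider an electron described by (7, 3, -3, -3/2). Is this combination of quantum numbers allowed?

No

The spin quantum number for an electron can only be ms = +1/2 or −1/2; ms = -3/2 is not one of those.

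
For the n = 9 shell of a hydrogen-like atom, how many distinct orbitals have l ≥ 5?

With n = 9 the allowed l are 0, 1, …, 8.
Contributions: l=5 → 11; l=6 → 13; l=7 → 15; l=8 → 17.
Total orbitals: 11 + 13 + 15 + 17 = 56.

56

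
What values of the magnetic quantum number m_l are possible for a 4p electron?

The 4p subshell has l = 1, and m_l takes every integer from −l to +l. With l = 1 that gives the 3 values -1, 0, 1.

-1, 0, 1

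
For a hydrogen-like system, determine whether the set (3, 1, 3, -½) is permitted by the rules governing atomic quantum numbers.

Invalid

The magnetic quantum number must satisfy −l ≤ ml ≤ l. With l = 1, ml can only be -1, 0, 1, so ml = 3 is forbidden.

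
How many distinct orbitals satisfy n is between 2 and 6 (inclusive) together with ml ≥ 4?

4

For each n in the range, tally the orbitals obeying ml ≥ 4:
n=5 → 1; n=6 → 3.
Total orbitals: 1 + 3 = 4.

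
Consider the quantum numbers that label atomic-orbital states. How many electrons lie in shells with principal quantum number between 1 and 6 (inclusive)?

182

Shell n has n² orbitals: 1²=1 + 2²=4 + 3²=9 + 4²=16 + 5²=25 + 6²=36 = 91 orbitals.
Two spin states per orbital: 2 × 91 = 182 electrons.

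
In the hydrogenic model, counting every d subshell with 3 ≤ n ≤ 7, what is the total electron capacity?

50

A d subshell (l = 2) exists for every n ≥ 3, so shells n = 3, 4, 5, 6, 7 each contribute one — 5 subshells.
Since each d subshell holds 2(2·2+1) = 10 electrons, the total is 5 × 10 = 50.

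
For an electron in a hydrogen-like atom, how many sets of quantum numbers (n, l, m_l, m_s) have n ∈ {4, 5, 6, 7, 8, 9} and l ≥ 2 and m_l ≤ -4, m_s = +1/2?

35

Count contributing orbitals for each principal shell:
n=5 → 1; n=6 → 3; n=7 → 6; n=8 → 10; n=9 → 15.
Orbitals: 1 + 3 + 6 + 10 + 15 = 35. With m_s fixed to +1/2 there is one state per orbital, so 35 states.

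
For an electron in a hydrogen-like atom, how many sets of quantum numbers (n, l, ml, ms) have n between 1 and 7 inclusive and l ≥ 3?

Treat each shell separately and count matching orbitals:
n=4 → 7; n=5 → 16; n=6 → 27; n=7 → 40.
Orbitals: 7 + 16 + 27 + 40 = 90. Including both spin states (ms = ±1/2) gives 2 × 90 = 180 states.

180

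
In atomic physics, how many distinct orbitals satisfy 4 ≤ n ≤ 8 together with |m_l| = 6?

6

Work shell by shell — for each n, count the (l, m_l) pairs that satisfy |m_l| = 6:
n=7 → 2; n=8 → 4.
Total orbitals: 2 + 4 = 6.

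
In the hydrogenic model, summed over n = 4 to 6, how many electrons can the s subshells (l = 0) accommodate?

An s subshell (l = 0) exists for every n ≥ 1, so shells n = 4, 5, 6 each contribute one — 3 subshells.
Since each s subshell holds 2(2·0+1) = 2 electrons, the total is 3 × 2 = 6.

6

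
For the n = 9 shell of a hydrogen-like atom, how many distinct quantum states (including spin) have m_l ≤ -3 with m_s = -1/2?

21

For n = 9, l ranges over 0 … 8.
The (l, m_l) pairs meeting m_l ≤ -3 give: l=3 → 1; l=4 → 2; l=5 → 3; l=6 → 4; l=7 → 5; l=8 → 6.
Orbitals: 1 + 2 + 3 + 4 + 5 + 6 = 21. With m_s fixed to a single value there is one state per orbital, giving 21 states.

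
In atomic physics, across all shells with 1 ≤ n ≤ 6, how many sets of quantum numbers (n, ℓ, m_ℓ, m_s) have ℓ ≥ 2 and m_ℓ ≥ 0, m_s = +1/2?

For each n in the range, tally the orbitals obeying ℓ ≥ 2 and m_ℓ ≥ 0:
n=3 → 3; n=4 → 7; n=5 → 12; n=6 → 18.
Orbitals: 3 + 7 + 12 + 18 = 40. With m_s fixed to +1/2 there is one state per orbital, so 40 states.

40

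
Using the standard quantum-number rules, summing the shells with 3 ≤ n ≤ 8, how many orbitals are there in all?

Shell n has n² orbitals: 3²=9 + 4²=16 + 5²=25 + 6²=36 + 7²=49 + 8²=64 = 199 orbitals.

199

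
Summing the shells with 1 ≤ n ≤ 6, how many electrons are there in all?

Shell n has n² orbitals: 1²=1 + 2²=4 + 3²=9 + 4²=16 + 5²=25 + 6²=36 = 91 orbitals.
Two spin states per orbital: 2 × 91 = 182 electrons.

182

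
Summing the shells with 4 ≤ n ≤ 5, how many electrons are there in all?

82

Shell n has n² orbitals: 4²=16 + 5²=25 = 41 orbitals.
Two spin states per orbital: 2 × 41 = 82 electrons.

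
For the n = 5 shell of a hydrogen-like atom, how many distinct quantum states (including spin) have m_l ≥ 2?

12

The n = 5 shell has l = 0 through 4; check each.
The (l, m_l) pairs meeting m_l ≥ 2 give: l=2 → 1; l=3 → 2; l=4 → 3.
Orbitals: 1 + 2 + 3 = 6. Each orbital carries two spin states, so 6 × 2 = 12 states.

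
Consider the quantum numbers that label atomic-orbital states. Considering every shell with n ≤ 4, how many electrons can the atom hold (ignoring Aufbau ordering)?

60

Total orbitals = 1² + 2² + 3² + 4² = 30. Doubling for spin gives 60 electrons.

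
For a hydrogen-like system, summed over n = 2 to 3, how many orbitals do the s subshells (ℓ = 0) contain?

2

An s subshell (ℓ = 0) exists for every n ≥ 1, so shells n = 2, 3 each contribute one — 2 subshells.
Since each s subshell has 2·0+1 = 1 orbital, the total is 2 × 1 = 2.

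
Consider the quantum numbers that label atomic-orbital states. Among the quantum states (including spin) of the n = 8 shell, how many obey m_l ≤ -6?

6

For n = 8, l ranges over 0 … 7.
The (l, m_l) pairs meeting m_l ≤ -6 give: l=6 → 1; l=7 → 2.
Orbitals: 1 + 2 = 3. Each orbital carries two spin states, so 3 × 2 = 6 states.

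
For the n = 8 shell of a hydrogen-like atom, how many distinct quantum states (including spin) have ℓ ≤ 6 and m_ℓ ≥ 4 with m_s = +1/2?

6

For n = 8, ℓ ranges over 0 … 7.
Per ℓ-value: ℓ=4 → 1; ℓ=5 → 2; ℓ=6 → 3.
Orbitals: 1 + 2 + 3 = 6. With m_s fixed to a single value there is one state per orbital, giving 6 states.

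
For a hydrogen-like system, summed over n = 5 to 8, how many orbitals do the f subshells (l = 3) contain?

An f subshell (l = 3) exists for every n ≥ 4, so shells n = 5, 6, 7, 8 each contribute one — 4 subshells.
Since each f subshell has 2·3+1 = 7 orbitals, the total is 4 × 7 = 28.

28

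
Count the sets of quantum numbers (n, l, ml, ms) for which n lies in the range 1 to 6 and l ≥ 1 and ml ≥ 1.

Per-shell orbital counts meeting the constraint:
n=2 → 1; n=3 → 3; n=4 → 6; n=5 → 10; n=6 → 15.
Orbitals: 1 + 3 + 6 + 10 + 15 = 35. Including both spin states (ms = ±1/2) gives 2 × 35 = 70 states.

70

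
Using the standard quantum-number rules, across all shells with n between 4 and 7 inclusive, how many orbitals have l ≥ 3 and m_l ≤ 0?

50

Go shell by shell, enumerating (l, m_l) with l ≥ 3 and m_l ≤ 0:
n=4 → 4; n=5 → 9; n=6 → 15; n=7 → 22.
Total orbitals: 4 + 9 + 15 + 22 = 50.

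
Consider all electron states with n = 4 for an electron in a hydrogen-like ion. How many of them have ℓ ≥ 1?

30

The n = 4 shell has ℓ = 0 through 3; check each.
Orbitals with ℓ ≥ 1, by ℓ: ℓ=1 → 3; ℓ=2 → 5; ℓ=3 → 7.
Orbitals: 3 + 5 + 7 = 15. Each orbital carries two spin states, so 15 × 2 = 30 states.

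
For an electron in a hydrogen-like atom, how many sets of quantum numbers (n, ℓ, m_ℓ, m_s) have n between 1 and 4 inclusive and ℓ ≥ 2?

34

Treat each shell separately and count matching orbitals:
n=3 → 5; n=4 → 12.
Orbitals: 5 + 12 = 17. Including both spin states (m_s = ±1/2) gives 2 × 17 = 34 states.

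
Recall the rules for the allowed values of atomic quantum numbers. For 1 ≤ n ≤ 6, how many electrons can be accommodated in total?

182

Total orbitals = 1² + 2² + 3² + 4² + 5² + 6² = 91. Doubling for spin gives 182 electrons.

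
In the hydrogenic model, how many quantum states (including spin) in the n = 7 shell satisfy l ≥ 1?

Orbitals with l ≥ 1, by l: l=1 → 3; l=2 → 5; l=3 → 7; l=4 → 9; l=5 → 11; l=6 → 13.
Orbitals: 3 + 5 + 7 + 9 + 11 + 13 = 48. Each orbital carries two spin states, so 48 × 2 = 96 states.

96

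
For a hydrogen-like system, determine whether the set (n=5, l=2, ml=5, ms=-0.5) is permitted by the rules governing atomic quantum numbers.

Not allowed

The magnetic quantum number must satisfy −l ≤ ml ≤ l. With l = 2, ml can only be -2, -1, 0, 1, 2, so ml = 5 is forbidden.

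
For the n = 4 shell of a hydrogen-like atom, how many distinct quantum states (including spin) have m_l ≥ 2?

With n = 4 the allowed l are 0, 1, …, 3.
Contributions: l=2 → 1; l=3 → 2.
Orbitals: 1 + 2 = 3. Each orbital carries two spin states, so 3 × 2 = 6 states.

6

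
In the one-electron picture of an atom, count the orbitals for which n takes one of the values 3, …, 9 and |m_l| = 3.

42

Treat each shell separately and count matching orbitals:
n=4 → 2; n=5 → 4; n=6 → 6; n=7 → 8; n=8 → 10; n=9 → 12.
Total orbitals: 2 + 4 + 6 + 8 + 10 + 12 = 42.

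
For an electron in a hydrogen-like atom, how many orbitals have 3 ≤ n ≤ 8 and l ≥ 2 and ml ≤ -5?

Count contributing orbitals for each principal shell:
n=6 → 1; n=7 → 3; n=8 → 6.
Total orbitals: 1 + 3 + 6 = 10.

10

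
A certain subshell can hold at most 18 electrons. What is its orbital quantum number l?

l = 4

2(2l+1) = 18 ⇒ 2l+1 = 9 ⇒ l = 4.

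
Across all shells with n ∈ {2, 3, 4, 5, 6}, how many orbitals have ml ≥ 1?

Per-shell orbital counts meeting the constraint:
n=2 → 1; n=3 → 3; n=4 → 6; n=5 → 10; n=6 → 15.
Total orbitals: 1 + 3 + 6 + 10 + 15 = 35.

35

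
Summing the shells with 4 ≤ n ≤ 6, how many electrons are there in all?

154

Shell n has n² orbitals: 4²=16 + 5²=25 + 6²=36 = 77 orbitals.
Two spin states per orbital: 2 × 77 = 154 electrons.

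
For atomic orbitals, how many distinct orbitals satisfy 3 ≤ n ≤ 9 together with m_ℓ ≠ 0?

Go shell by shell, enumerating (ℓ, m_ℓ) with m_ℓ ≠ 0:
n=3 → 6; n=4 → 12; n=5 → 20; n=6 → 30; n=7 → 42; n=8 → 56; n=9 → 72.
Total orbitals: 6 + 12 + 20 + 30 + 42 + 56 + 72 = 238.

238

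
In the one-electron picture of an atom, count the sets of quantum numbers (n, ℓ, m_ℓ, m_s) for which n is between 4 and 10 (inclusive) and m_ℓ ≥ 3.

Go shell by shell, enumerating (ℓ, m_ℓ) with m_ℓ ≥ 3:
n=4 → 1; n=5 → 3; n=6 → 6; n=7 → 10; n=8 → 15; n=9 → 21; n=10 → 28.
Orbitals: 1 + 3 + 6 + 10 + 15 + 21 + 28 = 84. Including both spin states (m_s = ±1/2) gives 2 × 84 = 168 states.

168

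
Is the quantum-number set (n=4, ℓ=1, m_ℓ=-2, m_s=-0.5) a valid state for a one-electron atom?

The magnetic quantum number must satisfy −ℓ ≤ m_ℓ ≤ ℓ. With ℓ = 1, m_ℓ can only be -1, 0, 1, so m_ℓ = -2 is forbidden.

Invalid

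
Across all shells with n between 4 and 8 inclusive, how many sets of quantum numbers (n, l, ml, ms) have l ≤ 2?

90

Per-shell orbital counts meeting the constraint:
n=4 → 9; n=5 → 9; n=6 → 9; n=7 → 9; n=8 → 9.
Orbitals: 9 + 9 + 9 + 9 + 9 = 45. Including both spin states (ms = ±1/2) gives 2 × 45 = 90 states.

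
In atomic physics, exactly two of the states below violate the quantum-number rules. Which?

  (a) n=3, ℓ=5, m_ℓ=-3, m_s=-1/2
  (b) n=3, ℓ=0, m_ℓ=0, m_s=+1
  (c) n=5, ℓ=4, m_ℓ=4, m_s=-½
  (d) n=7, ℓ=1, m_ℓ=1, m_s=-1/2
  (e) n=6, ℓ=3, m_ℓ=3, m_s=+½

(a) has ℓ = 5 ≥ n = 3, violating 0 ≤ ℓ ≤ n−1.
(b) has m_s = +1, but an electron's spin must be ±1/2.
The remaining sets (c), (d), (e) satisfy all four rules.

(a) and (b)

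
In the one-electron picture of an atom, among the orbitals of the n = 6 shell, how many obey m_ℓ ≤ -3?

With n = 6 the allowed ℓ are 0, 1, …, 5.
Contributions: ℓ=3 → 1; ℓ=4 → 2; ℓ=5 → 3.
Total orbitals: 1 + 2 + 3 = 6.

6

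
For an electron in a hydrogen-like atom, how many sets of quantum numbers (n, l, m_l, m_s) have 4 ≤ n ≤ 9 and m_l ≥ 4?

Go shell by shell, enumerating (l, m_l) with m_l ≥ 4:
n=5 → 1; n=6 → 3; n=7 → 6; n=8 → 10; n=9 → 15.
Orbitals: 1 + 3 + 6 + 10 + 15 = 35. Including both spin states (m_s = ±1/2) gives 2 × 35 = 70 states.

70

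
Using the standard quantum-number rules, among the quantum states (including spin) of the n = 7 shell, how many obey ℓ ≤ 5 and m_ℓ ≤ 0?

With n = 7 the allowed ℓ are 0, 1, …, 6.
Contributions: ℓ=0 → 1; ℓ=1 → 2; ℓ=2 → 3; ℓ=3 → 4; ℓ=4 → 5; ℓ=5 → 6.
Orbitals: 1 + 2 + 3 + 4 + 5 + 6 = 21. Each orbital carries two spin states, so 21 × 2 = 42 states.

42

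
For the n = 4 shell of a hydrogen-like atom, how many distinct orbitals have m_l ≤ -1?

Contributions: l=1 → 1; l=2 → 2; l=3 → 3.
Total orbitals: 1 + 2 + 3 = 6.

6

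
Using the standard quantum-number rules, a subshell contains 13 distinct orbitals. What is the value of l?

l = 6

2l+1 = 13 gives l = 6.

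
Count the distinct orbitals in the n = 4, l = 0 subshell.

1

A subshell has 2l+1 orbitals; with l = 0, that's 1.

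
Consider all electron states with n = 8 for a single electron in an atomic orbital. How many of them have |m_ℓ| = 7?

The (ℓ, m_ℓ) pairs meeting |m_ℓ| = 7 give: ℓ=7 → 2.
Orbitals: 2. Each orbital carries two spin states, so 2 × 2 = 4 states.

4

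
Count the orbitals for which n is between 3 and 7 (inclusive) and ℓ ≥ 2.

Treat each shell separately and count matching orbitals:
n=3 → 5; n=4 → 12; n=5 → 21; n=6 → 32; n=7 → 45.
Total orbitals: 5 + 12 + 21 + 32 + 45 = 115.

115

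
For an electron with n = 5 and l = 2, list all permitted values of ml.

-2, -1, 0, 1, 2

ml takes every integer from −l to +l. With l = 2 that gives the 5 values -2, -1, 0, 1, 2.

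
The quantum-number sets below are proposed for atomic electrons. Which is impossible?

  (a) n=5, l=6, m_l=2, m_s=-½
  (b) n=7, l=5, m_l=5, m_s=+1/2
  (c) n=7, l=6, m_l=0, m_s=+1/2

(a)

(a) has l = 6 ≥ n = 5, violating 0 ≤ l ≤ n−1.
The remaining sets (b), (c) satisfy all four rules.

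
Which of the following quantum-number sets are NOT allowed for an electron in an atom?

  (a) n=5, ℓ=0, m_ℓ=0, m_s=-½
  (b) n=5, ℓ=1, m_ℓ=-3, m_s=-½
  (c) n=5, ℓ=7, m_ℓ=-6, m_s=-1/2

(b) and (c)

(b) has |m_ℓ| = 3 > ℓ = 1, violating −ℓ ≤ m_ℓ ≤ ℓ.
(c) has ℓ = 7 ≥ n = 5, violating 0 ≤ ℓ ≤ n−1.
The remaining set (a) satisfies all four rules.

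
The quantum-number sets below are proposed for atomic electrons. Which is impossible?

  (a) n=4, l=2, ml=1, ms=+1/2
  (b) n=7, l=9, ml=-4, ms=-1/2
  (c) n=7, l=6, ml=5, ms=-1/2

(b)

(b) has l = 9 ≥ n = 7, violating 0 ≤ l ≤ n−1.
The remaining sets (a), (c) satisfy all four rules.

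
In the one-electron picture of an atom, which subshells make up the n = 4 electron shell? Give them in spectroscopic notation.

4s, 4p, 4d, 4f

For n = 4, ℓ runs from 0 to 3. In spectroscopic notation ℓ = 0,1,2,… ↔ s,p,d,f,g,h,i, so the subshells are 4s, 4p, 4d, 4f.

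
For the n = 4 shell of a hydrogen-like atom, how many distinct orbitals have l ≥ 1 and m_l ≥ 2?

3

Go through l = 0, …, 3 (the values permitted for n = 4).
The (l, m_l) pairs meeting l ≥ 1 and m_l ≥ 2 give: l=2 → 1; l=3 → 2.
Total orbitals: 1 + 2 = 3.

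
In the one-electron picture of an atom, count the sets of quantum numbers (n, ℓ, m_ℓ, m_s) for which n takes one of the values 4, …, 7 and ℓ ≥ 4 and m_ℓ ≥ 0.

Go shell by shell, enumerating (ℓ, m_ℓ) with ℓ ≥ 4 and m_ℓ ≥ 0:
n=5 → 5; n=6 → 11; n=7 → 18.
Orbitals: 5 + 11 + 18 = 34. Including both spin states (m_s = ±1/2) gives 2 × 34 = 68 states.

68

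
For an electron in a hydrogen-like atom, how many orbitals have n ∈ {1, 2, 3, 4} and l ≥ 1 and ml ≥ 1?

10

Treat each shell separately and count matching orbitals:
n=2 → 1; n=3 → 3; n=4 → 6.
Total orbitals: 1 + 3 + 6 = 10.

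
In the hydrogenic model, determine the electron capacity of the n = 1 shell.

2

A shell holds 2n² electrons: 2 × 1² = 2 × 1 = 2.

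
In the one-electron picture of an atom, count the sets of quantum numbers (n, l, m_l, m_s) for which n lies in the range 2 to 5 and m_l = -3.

6

Work shell by shell — for each n, count the (l, m_l) pairs that satisfy m_l = -3:
n=4 → 1; n=5 → 2.
Orbitals: 1 + 2 = 3. Including both spin states (m_s = ±1/2) gives 2 × 3 = 6 states.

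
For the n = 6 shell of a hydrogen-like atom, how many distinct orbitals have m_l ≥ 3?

6

Go through l = 0, …, 5 (the values permitted for n = 6).
Contributions: l=3 → 1; l=4 → 2; l=5 → 3.
Total orbitals: 1 + 2 + 3 = 6.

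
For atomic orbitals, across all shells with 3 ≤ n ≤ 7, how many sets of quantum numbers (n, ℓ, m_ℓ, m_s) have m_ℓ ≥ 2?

Per-shell orbital counts meeting the constraint:
n=3 → 1; n=4 → 3; n=5 → 6; n=6 → 10; n=7 → 15.
Orbitals: 1 + 3 + 6 + 10 + 15 = 35. Including both spin states (m_s = ±1/2) gives 2 × 35 = 70 states.

70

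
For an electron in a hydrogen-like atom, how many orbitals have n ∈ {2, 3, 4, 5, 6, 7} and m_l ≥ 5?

4

Work shell by shell — for each n, count the (l, m_l) pairs that satisfy m_l ≥ 5:
n=6 → 1; n=7 → 3.
Total orbitals: 1 + 3 = 4.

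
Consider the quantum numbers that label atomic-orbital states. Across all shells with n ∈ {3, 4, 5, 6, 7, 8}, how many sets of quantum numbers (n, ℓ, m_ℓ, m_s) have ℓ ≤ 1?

For each n in the range, tally the orbitals obeying ℓ ≤ 1:
n=3 → 4; n=4 → 4; n=5 → 4; n=6 → 4; n=7 → 4; n=8 → 4.
Orbitals: 4 + 4 + 4 + 4 + 4 + 4 = 24. Including both spin states (m_s = ±1/2) gives 2 × 24 = 48 states.

48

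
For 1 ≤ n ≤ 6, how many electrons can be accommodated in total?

Total orbitals = 1² + 2² + 3² + 4² + 5² + 6² = 91. Doubling for spin gives 182 electrons.

182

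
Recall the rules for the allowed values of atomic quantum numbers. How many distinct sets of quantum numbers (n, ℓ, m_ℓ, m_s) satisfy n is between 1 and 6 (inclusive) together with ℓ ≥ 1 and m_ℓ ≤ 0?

100

Work shell by shell — for each n, count the (ℓ, m_ℓ) pairs that satisfy ℓ ≥ 1 and m_ℓ ≤ 0:
n=2 → 2; n=3 → 5; n=4 → 9; n=5 → 14; n=6 → 20.
Orbitals: 2 + 5 + 9 + 14 + 20 = 50. Including both spin states (m_s = ±1/2) gives 2 × 50 = 100 states.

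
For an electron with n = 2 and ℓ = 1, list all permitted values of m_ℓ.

m_ℓ takes every integer from −ℓ to +ℓ. With ℓ = 1 that gives the 3 values -1, 0, 1.

-1, 0, 1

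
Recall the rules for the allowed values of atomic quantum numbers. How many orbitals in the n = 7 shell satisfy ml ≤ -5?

3

With n = 7 the allowed l are 0, 1, …, 6.
Per l-value: l=5 → 1; l=6 → 2.
Total orbitals: 1 + 2 = 3.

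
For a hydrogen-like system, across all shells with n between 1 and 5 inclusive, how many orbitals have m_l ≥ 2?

10

Treat each shell separately and count matching orbitals:
n=3 → 1; n=4 → 3; n=5 → 6.
Total orbitals: 1 + 3 + 6 = 10.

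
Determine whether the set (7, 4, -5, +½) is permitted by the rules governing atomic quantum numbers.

The magnetic quantum number must satisfy −l ≤ m_l ≤ l. With l = 4, m_l can only be -4, -3, -2, -1, 0, 1, 2, 3, 4, so m_l = -5 is forbidden.

No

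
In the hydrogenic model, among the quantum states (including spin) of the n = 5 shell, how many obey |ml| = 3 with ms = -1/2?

For n = 5, l ranges over 0 … 4.
Per l-value: l=3 → 2; l=4 → 2.
Orbitals: 2 + 2 = 4. With ms fixed to a single value there is one state per orbital, giving 4 states.

4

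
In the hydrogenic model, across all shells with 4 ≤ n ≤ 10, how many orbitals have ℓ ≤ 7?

Go shell by shell, enumerating (ℓ, m_ℓ) with ℓ ≤ 7:
n=4 → 16; n=5 → 25; n=6 → 36; n=7 → 49; n=8 → 64; n=9 → 64; n=10 → 64.
Total orbitals: 16 + 25 + 36 + 49 + 64 + 64 + 64 = 318.

318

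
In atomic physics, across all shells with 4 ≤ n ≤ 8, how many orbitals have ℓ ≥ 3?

Count contributing orbitals for each principal shell:
n=4 → 7; n=5 → 16; n=6 → 27; n=7 → 40; n=8 → 55.
Total orbitals: 7 + 16 + 27 + 40 + 55 = 145.

145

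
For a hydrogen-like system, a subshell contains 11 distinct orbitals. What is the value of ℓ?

ℓ = 5

2ℓ+1 = 11 gives ℓ = 5.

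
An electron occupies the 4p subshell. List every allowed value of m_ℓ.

The 4p subshell has ℓ = 1, and m_ℓ takes every integer from −ℓ to +ℓ. With ℓ = 1 that gives the 3 values -1, 0, 1.

-1, 0, 1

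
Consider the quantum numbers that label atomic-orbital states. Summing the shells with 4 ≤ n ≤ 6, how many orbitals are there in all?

Shell n has n² orbitals: 4²=16 + 5²=25 + 6²=36 = 77 orbitals.

77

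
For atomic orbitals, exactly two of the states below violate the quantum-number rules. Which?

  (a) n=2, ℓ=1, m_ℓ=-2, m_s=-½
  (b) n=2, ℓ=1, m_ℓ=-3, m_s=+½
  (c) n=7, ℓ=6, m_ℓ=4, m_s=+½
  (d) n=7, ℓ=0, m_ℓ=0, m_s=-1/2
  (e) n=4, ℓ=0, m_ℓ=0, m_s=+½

(a) has |m_ℓ| = 2 > ℓ = 1, violating −ℓ ≤ m_ℓ ≤ ℓ.
(b) has |m_ℓ| = 3 > ℓ = 1, violating −ℓ ≤ m_ℓ ≤ ℓ.
The remaining sets (c), (d), (e) satisfy all four rules.

(a) and (b)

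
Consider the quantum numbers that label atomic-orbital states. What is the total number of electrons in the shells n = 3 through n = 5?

Shell n has n² orbitals: 3²=9 + 4²=16 + 5²=25 = 50 orbitals.
Two spin states per orbital: 2 × 50 = 100 electrons.

100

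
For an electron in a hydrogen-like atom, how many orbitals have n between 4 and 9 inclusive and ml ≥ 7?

4

Go shell by shell, enumerating (l, ml) with ml ≥ 7:
n=8 → 1; n=9 → 3.
Total orbitals: 1 + 3 = 4.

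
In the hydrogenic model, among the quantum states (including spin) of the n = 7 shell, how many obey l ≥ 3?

With n = 7 the allowed l are 0, 1, …, 6.
Contributions: l=3 → 7; l=4 → 9; l=5 → 11; l=6 → 13.
Orbitals: 7 + 9 + 11 + 13 = 40. Each orbital carries two spin states, so 40 × 2 = 80 states.

80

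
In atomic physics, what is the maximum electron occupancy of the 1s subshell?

A subshell with l = 0 has 2l+1 = 1 orbital, each holding 2 electrons (spin ±1/2), so 1 × 2 = 2.

2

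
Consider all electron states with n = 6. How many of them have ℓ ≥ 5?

22

The n = 6 shell has ℓ = 0 through 5; check each.
Orbitals with ℓ ≥ 5, by ℓ: ℓ=5 → 11.
Orbitals: 11. Each orbital carries two spin states, so 11 × 2 = 22 states.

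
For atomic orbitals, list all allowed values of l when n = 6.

l is an integer with 0 ≤ l ≤ n−1, so for n = 6: l = 0, 1, 2, 3, 4, 5.

0, 1, 2, 3, 4, 5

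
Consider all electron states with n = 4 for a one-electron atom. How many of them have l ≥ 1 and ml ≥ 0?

18

For n = 4, l ranges over 0 … 3.
The (l, ml) pairs meeting l ≥ 1 and ml ≥ 0 give: l=1 → 2; l=2 → 3; l=3 → 4.
Orbitals: 2 + 3 + 4 = 9. Each orbital carries two spin states, so 9 × 2 = 18 states.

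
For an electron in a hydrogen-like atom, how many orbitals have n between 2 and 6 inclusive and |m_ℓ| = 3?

Go shell by shell, enumerating (ℓ, m_ℓ) with |m_ℓ| = 3:
n=4 → 2; n=5 → 4; n=6 → 6.
Total orbitals: 2 + 4 + 6 = 12.

12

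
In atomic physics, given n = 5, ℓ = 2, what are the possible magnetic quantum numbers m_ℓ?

m_ℓ takes every integer from −ℓ to +ℓ. With ℓ = 2 that gives the 5 values -2, -1, 0, 1, 2.

-2, -1, 0, 1, 2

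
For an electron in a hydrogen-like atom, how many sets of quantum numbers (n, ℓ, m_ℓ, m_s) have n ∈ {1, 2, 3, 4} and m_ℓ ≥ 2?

Count contributing orbitals for each principal shell:
n=3 → 1; n=4 → 3.
Orbitals: 1 + 3 = 4. Including both spin states (m_s = ±1/2) gives 2 × 4 = 8 states.

8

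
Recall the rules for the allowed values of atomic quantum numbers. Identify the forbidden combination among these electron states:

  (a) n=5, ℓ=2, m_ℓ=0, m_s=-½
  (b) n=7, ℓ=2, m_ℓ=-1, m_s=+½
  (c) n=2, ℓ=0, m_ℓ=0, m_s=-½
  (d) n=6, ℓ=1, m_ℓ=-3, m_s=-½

(d)

(d) has |m_ℓ| = 3 > ℓ = 1, violating −ℓ ≤ m_ℓ ≤ ℓ.
The remaining sets (a), (b), (c) satisfy all four rules.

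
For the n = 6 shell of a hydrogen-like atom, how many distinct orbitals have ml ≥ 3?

6

With n = 6 the allowed l are 0, 1, …, 5.
The (l, ml) pairs meeting ml ≥ 3 give: l=3 → 1; l=4 → 2; l=5 → 3.
Total orbitals: 1 + 2 + 3 = 6.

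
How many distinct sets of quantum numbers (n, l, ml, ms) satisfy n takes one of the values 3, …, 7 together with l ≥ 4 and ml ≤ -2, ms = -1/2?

Treat each shell separately and count matching orbitals:
n=5 → 3; n=6 → 7; n=7 → 12.
Orbitals: 3 + 7 + 12 = 22. With ms fixed to -1/2 there is one state per orbital, so 22 states.

22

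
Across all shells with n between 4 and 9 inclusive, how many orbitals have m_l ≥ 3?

56

Go shell by shell, enumerating (l, m_l) with m_l ≥ 3:
n=4 → 1; n=5 → 3; n=6 → 6; n=7 → 10; n=8 → 15; n=9 → 21.
Total orbitals: 1 + 3 + 6 + 10 + 15 + 21 = 56.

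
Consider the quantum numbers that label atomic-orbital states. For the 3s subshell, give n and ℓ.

n = 3, ℓ = 0

The leading integer gives n = 3; the letter 's' means ℓ = 0.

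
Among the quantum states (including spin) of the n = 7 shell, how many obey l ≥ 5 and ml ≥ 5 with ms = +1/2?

3

With n = 7 the allowed l are 0, 1, …, 6.
Contributions: l=5 → 1; l=6 → 2.
Orbitals: 1 + 2 = 3. With ms fixed to a single value there is one state per orbital, giving 3 states.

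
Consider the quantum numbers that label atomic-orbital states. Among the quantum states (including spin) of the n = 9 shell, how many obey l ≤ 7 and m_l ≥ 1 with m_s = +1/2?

28

The n = 9 shell has l = 0 through 8; check each.
Per l-value: l=1 → 1; l=2 → 2; l=3 → 3; l=4 → 4; l=5 → 5; l=6 → 6; l=7 → 7.
Orbitals: 1 + 2 + 3 + 4 + 5 + 6 + 7 = 28. With m_s fixed to a single value there is one state per orbital, giving 28 states.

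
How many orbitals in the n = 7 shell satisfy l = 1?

3

Per l-value: l=1 → 3.
Total orbitals: 3.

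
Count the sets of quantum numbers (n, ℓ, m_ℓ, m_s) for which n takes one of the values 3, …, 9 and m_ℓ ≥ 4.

Treat each shell separately and count matching orbitals:
n=5 → 1; n=6 → 3; n=7 → 6; n=8 → 10; n=9 → 15.
Orbitals: 1 + 3 + 6 + 10 + 15 = 35. Including both spin states (m_s = ±1/2) gives 2 × 35 = 70 states.

70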